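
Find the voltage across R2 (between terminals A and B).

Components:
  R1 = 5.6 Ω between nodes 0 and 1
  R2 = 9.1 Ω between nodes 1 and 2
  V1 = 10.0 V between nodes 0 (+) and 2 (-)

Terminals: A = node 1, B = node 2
R1 and R2 are in series across V1 (node 0 → node 1 → node 2), and the output A–B is taken across R2, so this is a voltage divider.
Series current: I = V1/(R1 + R2) = 10/(5.6 + 9.1) = 10/14.7 = 0.6803 A
V_R2 = I × R2 = V1 × R2/(R1 + R2) = 10 × 9.1/14.7 = 6.19 V

Final answer: 6.19 V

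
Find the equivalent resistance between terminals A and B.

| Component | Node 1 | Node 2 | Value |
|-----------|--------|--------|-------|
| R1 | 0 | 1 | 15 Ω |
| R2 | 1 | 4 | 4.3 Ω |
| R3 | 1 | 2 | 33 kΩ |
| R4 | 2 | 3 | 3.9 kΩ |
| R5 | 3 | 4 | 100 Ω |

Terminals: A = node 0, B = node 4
Reduce the network between node 0 (A) and node 4 (B) by series/parallel combination:
  Rs1 = R3 + R4 (series, joined only at node 2) = 33000 + 3900 = 36900 Ω
  Rs2 = R5 + Rs1 (series, joined only at node 3) = 100 + 36900 = 37000 Ω
  Rp1 = R2 ‖ Rs2 (parallel, both between nodes 1 and 4) = 1/(1/4.3 + 1/37000) = 4.3 Ω
  Rs3 = R1 + Rp1 (series, joined only at node 1) = 15 + 4.3 = 19.3 Ω
R_eq = 19.3 Ω

Final answer: 19.3 Ω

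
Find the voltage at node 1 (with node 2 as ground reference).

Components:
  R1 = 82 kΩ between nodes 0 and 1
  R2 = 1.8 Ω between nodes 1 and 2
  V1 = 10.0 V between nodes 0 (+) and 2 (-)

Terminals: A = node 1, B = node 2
Nodal analysis, taking node 2 as the 0 V reference.
Source V1 fixes V_0 = 10 V.
KCL at each unknown node (sum of currents leaving = 0; resistances in Ω):
  Node 1: (V_1 - 10)/82000 + (V_1 - 0)/1.8 = 0
Collecting terms: 0.5556 × V_1 = 0.000122  =>  V_1 = 0.0002195 V
The requested potential is V_1 = 0.0002195 V.

Final answer: V_1 = 0.0002195 V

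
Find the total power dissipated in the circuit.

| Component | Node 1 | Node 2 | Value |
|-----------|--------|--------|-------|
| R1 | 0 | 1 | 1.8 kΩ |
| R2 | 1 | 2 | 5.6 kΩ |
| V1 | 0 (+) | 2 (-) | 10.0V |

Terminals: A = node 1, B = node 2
Nodal analysis, taking node 2 as the 0 V reference.
Source V1 fixes V_0 = 10 V.
KCL at each unknown node (sum of currents leaving = 0; resistances in Ω):
  Node 1: (V_1 - 10)/1800 + (V_1 - 0)/5600 = 0
Collecting terms: 0.0007341 × V_1 = 0.005556  =>  V_1 = 7.568 V
Power in each resistor, P = (ΔV)²/R:
  P_R1 = (10 - 7.568)²/1800 = 0.003287 W
  P_R2 = (7.568 - 0)²/5600 = 0.01023 W
P_total = P_R1 + P_R2 = 0.01351 W

Final answer: 0.01351 W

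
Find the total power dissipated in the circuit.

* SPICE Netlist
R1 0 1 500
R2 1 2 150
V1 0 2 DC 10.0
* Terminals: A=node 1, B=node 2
Nodal analysis, taking node 2 as the 0 V reference.
Source V1 fixes V_0 = 10 V.
KCL at each unknown node (sum of currents leaving = 0; resistances in Ω):
  Node 1: (V_1 - 10)/500 + (V_1 - 0)/150 = 0
Collecting terms: 0.008667 × V_1 = 0.02  =>  V_1 = 2.308 V
Power in each resistor, P = (ΔV)²/R:
  P_R1 = (10 - 2.308)²/500 = 0.1183 W
  P_R2 = (2.308 - 0)²/150 = 0.0355 W
P_total = P_R1 + P_R2 = 0.1538 W

Final answer: 0.1538 W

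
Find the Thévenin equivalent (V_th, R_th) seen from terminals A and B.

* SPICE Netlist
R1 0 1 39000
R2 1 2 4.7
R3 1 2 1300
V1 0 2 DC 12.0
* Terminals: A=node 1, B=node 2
Step 1 — V_th is the open-circuit voltage V_A - V_B (nothing connected across the terminals).
Nodal analysis, taking node 2 as the 0 V reference.
Source V1 fixes V_0 = 12 V.
KCL at each unknown node (sum of currents leaving = 0; resistances in Ω):
  Node 1: (V_1 - 12)/39000 + (V_1 - 0)/4.7 + (V_1 - 0)/1300 = 0
Collecting terms: 0.2136 × V_1 = 0.0003077  =>  V_1 = 0.001441 V
V_th = V_1 - V_2 = 0.001441 - 0 = 0.001441 V
Step 2 — R_th: zero the source — replace V1 by a short circuit (node 2 merges into node 0) — and find the resistance seen between A (node 1) and B (node 0).
Reduce the network between node 1 (A) and node 0 (B) by series/parallel combination:
  Rp1 = R1 ‖ R2 ‖ R3 (parallel, all between nodes 0 and 1) = 1/(1/39000 + 1/4.7 + 1/1300) = 4.683 Ω
R_th = 4.683 Ω

Final answer: V_th = 0.001441 V, R_th = 4.683 Ω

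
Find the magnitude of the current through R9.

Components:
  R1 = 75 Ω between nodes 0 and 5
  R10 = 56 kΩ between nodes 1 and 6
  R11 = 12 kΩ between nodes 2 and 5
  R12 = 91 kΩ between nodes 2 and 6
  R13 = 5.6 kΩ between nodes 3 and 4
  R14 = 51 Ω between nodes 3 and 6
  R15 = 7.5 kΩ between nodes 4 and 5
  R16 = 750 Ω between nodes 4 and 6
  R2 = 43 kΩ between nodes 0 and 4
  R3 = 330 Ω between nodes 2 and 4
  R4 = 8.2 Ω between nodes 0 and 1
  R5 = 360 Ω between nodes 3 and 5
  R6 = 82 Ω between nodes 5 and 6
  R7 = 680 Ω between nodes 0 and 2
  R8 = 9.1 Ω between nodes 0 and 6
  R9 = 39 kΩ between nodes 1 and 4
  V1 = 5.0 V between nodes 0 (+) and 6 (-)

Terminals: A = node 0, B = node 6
Nodal analysis, taking node 6 as the 0 V reference.
Source V1 fixes V_0 = 5 V.
KCL at each unknown node (sum of currents leaving = 0; resistances in Ω):
  Node 1: (V_1 - 5)/8.2 + (V_1 - V_4)/39000 + (V_1 - 0)/56000 = 0
  Node 2: (V_2 - V_4)/330 + (V_2 - 5)/680 + (V_2 - V_5)/12000 + (V_2 - 0)/91000 = 0
  Node 3: (V_3 - V_5)/360 + (V_3 - V_4)/5600 + (V_3 - 0)/51 = 0
  Node 4: (V_4 - 5)/43000 + (V_4 - V_2)/330 + (V_4 - V_1)/39000 + (V_4 - V_3)/5600 + (V_4 - V_5)/7500 + (V_4 - 0)/750 = 0
  Node 5: (V_5 - 5)/75 + (V_5 - V_3)/360 + (V_5 - 0)/82 + (V_5 - V_2)/12000 + (V_5 - V_4)/7500 = 0
Collecting terms (coefficients in siemens):
  0.122·V_1 - 0.00002564·V_4 = 0.6098
  0.004595·V_2 - 0.00303·V_4 - 0.00008333·V_5 = 0.007353
  0.02256·V_3 - 0.0001786·V_4 - 0.002778·V_5 = 0
  0.004724·V_4 - 0.00002564·V_1 - 0.00303·V_2 - 0.0001786·V_3 - 0.0001333·V_5 = 0.0001163
  0.02852·V_5 - 0.00008333·V_2 - 0.002778·V_3 - 0.0001333·V_4 = 0.06667
Solving these 5 simultaneous equations (Gaussian elimination) gives:
  V_1 = 4.999 V, V_2 = 2.998 V, V_3 = 0.31 V, V_4 = 2.053 V
  V_5 = 2.386 V
I_R9 = (V_1 - V_4)/R9 = (4.999 - 2.053)/39000 = 0.00007552 A
|I_R9| = 0.00007552 A

Final answer: |I_R9| = 7.552e-05 A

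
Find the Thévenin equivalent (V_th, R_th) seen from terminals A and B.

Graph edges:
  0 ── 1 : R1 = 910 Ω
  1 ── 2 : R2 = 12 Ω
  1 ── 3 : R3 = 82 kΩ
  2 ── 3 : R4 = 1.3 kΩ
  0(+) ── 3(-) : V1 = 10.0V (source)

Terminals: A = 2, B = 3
Step 1 — V_th is the open-circuit voltage V_A - V_B (nothing connected across the terminals).
Nodal analysis, taking node 3 as the 0 V reference.
Source V1 fixes V_0 = 10 V.
KCL at each unknown node (sum of currents leaving = 0; resistances in Ω):
  Node 1: (V_1 - 10)/910 + (V_1 - V_2)/12 + (V_1 - 0)/82000 = 0
  Node 2: (V_2 - V_1)/12 + (V_2 - 0)/1300 = 0
Collecting terms (coefficients in siemens):
  0.08444·V_1 - 0.08333·V_2 = 0.01099
  0.0841·V_2 - 0.08333·V_1 = 0
Determinant D = (0.08444)(0.0841) - (-0.08333)(-0.08333) = 0.0001575
V_1 = [(0.01099)(0.0841) - (-0.08333)(0)]/D = 5.866 V
V_2 = [(0.08444)(0) - (0.01099)(-0.08333)]/D = 5.812 V
V_th = V_2 - V_3 = 5.812 - 0 = 5.812 V
Step 2 — R_th: zero the source — replace V1 by a short circuit (node 3 merges into node 0) — and find the resistance seen between A (node 2) and B (node 0).
Reduce the network between node 2 (A) and node 0 (B) by series/parallel combination:
  Rp1 = R1 ‖ R3 (parallel, both between nodes 0 and 1) = 1/(1/910 + 1/82000) = 900 Ω
  Rs1 = R2 + Rp1 (series, joined only at node 1) = 12 + 900 = 912 Ω
  Rp2 = R4 ‖ Rs1 (parallel, both between nodes 0 and 2) = 1/(1/1300 + 1/912) = 536 Ω
R_th = 536 Ω

Final answer: V_th = 5.812 V, R_th = 536 Ω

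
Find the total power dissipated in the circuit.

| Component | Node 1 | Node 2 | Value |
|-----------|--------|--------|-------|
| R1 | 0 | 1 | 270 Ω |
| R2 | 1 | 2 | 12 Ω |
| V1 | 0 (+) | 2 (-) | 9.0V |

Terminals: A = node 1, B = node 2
Nodal analysis, taking node 2 as the 0 V reference.
Source V1 fixes V_0 = 9 V.
KCL at each unknown node (sum of currents leaving = 0; resistances in Ω):
  Node 1: (V_1 - 9)/270 + (V_1 - 0)/12 = 0
Collecting terms: 0.08704 × V_1 = 0.03333  =>  V_1 = 0.383 V
Power in each resistor, P = (ΔV)²/R:
  P_R1 = (9 - 0.383)²/270 = 0.275 W
  P_R2 = (0.383 - 0)²/12 = 0.01222 W
P_total = P_R1 + P_R2 = 0.2872 W

Final answer: 0.2872 W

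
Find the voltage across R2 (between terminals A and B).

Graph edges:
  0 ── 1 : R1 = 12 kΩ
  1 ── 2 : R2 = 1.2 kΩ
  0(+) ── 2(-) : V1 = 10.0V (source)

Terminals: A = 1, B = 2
R1 and R2 are in series across V1 (node 0 → node 1 → node 2), and the output A–B is taken across R2, so this is a voltage divider.
Series current: I = V1/(R1 + R2) = 10/(12000 + 1200) = 10/13200 = 0.0007576 A
V_R2 = I × R2 = V1 × R2/(R1 + R2) = 10 × 1200/13200 = 0.9091 V

Final answer: 0.9091 V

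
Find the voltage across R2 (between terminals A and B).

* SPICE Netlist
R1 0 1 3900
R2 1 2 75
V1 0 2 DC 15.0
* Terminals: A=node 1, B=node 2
R1 and R2 are in series across V1 (node 0 → node 1 → node 2), and the output A–B is taken across R2, so this is a voltage divider.
Series current: I = V1/(R1 + R2) = 15/(3900 + 75) = 15/3975 = 0.003774 A
V_R2 = I × R2 = V1 × R2/(R1 + R2) = 15 × 75/3975 = 0.283 V

Final answer: 0.283 V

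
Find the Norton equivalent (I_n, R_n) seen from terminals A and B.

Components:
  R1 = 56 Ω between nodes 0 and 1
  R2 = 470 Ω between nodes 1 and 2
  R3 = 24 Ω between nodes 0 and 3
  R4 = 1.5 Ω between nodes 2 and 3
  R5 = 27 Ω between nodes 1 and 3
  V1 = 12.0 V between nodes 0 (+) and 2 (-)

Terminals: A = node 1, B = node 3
Find the Thévenin equivalent first; then I_n = V_th/R_th and R_n = R_th.
Step 1 — V_th is the open-circuit voltage V_A - V_B (nothing connected across the terminals).
Nodal analysis, taking node 2 as the 0 V reference.
Source V1 fixes V_0 = 12 V.
KCL at each unknown node (sum of currents leaving = 0; resistances in Ω):
  Node 1: (V_1 - 12)/56 + (V_1 - 0)/470 + (V_1 - V_3)/27 = 0
  Node 3: (V_3 - 12)/24 + (V_3 - 0)/1.5 + (V_3 - V_1)/27 = 0
Collecting terms (coefficients in siemens):
  0.05702·V_1 - 0.03704·V_3 = 0.2143
  0.7454·V_3 - 0.03704·V_1 = 0.5
Determinant D = (0.05702)(0.7454) - (-0.03704)(-0.03704) = 0.04113
V_1 = [(0.2143)(0.7454) - (-0.03704)(0.5)]/D = 4.334 V
V_3 = [(0.05702)(0.5) - (0.2143)(-0.03704)]/D = 0.8861 V
V_th = V_1 - V_3 = 4.334 - 0.8861 = 3.447 V
Step 2 — R_th: zero the source — replace V1 by a short circuit (node 2 merges into node 0) — and find the resistance seen between A (node 1) and B (node 3).
Reduce the network between node 1 (A) and node 3 (B) by series/parallel combination:
  Rp1 = R1 ‖ R2 (parallel, both between nodes 0 and 1) = 1/(1/56 + 1/470) = 50.04 Ω
  Rp2 = R3 ‖ R4 (parallel, both between nodes 0 and 3) = 1/(1/24 + 1/1.5) = 1.412 Ω
  Rs1 = Rp1 + Rp2 (series, joined only at node 0) = 50.04 + 1.412 = 51.45 Ω
  Rp3 = R5 ‖ Rs1 (parallel, both between nodes 1 and 3) = 1/(1/27 + 1/51.45) = 17.71 Ω
R_th = 17.71 Ω
I_n = V_th/R_th = 3.447/17.71 = 0.1947 A, and R_n = R_th = 17.71 Ω

Final answer: I_n = 0.1947 A, R_n = 17.71 Ω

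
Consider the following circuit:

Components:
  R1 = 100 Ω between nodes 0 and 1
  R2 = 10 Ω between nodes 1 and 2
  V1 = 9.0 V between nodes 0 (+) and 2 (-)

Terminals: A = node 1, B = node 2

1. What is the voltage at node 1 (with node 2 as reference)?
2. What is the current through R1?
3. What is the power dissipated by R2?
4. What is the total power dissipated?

Nodal analysis, taking node 2 as the 0 V reference.
Source V1 fixes V_0 = 9 V.
KCL at each unknown node (sum of currents leaving = 0; resistances in Ω):
  Node 1: (V_1 - 9)/100 + (V_1 - 0)/10 = 0
Collecting terms: 0.11 × V_1 = 0.09  =>  V_1 = 0.8182 V
Part 1:
  Read off the nodal solution: V_1 = 0.8182 V
Part 2:
  I_R1 = (V_0 - V_1)/R1 = (9 - 0.8182)/100 = 0.08182 A
  Magnitude: I_R1 = 0.08182 A
Part 3:
  I_R2 = (V_1 - V_2)/R2 = (0.8182 - 0)/10 = 0.08182 A
  P_R2 = I_R2² × R2 = (0.08182)² × 10 = 0.06694 W
Part 4:
  Power in each resistor, P = (ΔV)²/R:
    P_R1 = (9 - 0.8182)²/100 = 0.6694 W
    P_R2 = (0.8182 - 0)²/10 = 0.06694 W
  P_total = P_R1 + P_R2 = 0.7364 W

Final answers:
1. V_1 = 0.8182 V
2. I_R1 = 0.08182 A
3. P_R2 = 0.06694 W
4. P_total = 0.7364 W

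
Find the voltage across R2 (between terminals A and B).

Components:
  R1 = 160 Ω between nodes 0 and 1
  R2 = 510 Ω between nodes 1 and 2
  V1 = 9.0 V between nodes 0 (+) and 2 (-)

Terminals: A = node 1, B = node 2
R1 and R2 are in series across V1 (node 0 → node 1 → node 2), and the output A–B is taken across R2, so this is a voltage divider.
Series current: I = V1/(R1 + R2) = 9/(160 + 510) = 9/670 = 0.01343 A
V_R2 = I × R2 = V1 × R2/(R1 + R2) = 9 × 510/670 = 6.851 V

Final answer: 6.851 V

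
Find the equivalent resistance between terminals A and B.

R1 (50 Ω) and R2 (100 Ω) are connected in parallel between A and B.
Reduce the network between node 0 (A) and node 1 (B) by series/parallel combination:
  Rp1 = R1 ‖ R2 (parallel, both between nodes 0 and 1) = 1/(1/50 + 1/100) = 33.33 Ω
R_eq = 33.33 Ω

Final answer: 33.33 Ω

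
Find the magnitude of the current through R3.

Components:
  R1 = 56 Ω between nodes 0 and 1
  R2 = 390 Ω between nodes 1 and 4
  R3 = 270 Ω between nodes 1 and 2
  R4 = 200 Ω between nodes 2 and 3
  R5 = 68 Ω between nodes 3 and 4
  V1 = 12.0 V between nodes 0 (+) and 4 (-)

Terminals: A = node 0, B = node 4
Nodal analysis, taking node 4 as the 0 V reference.
Source V1 fixes V_0 = 12 V.
KCL at each unknown node (sum of currents leaving = 0; resistances in Ω):
  Node 1: (V_1 - 12)/56 + (V_1 - 0)/390 + (V_1 - V_2)/270 = 0
  Node 2: (V_2 - V_1)/270 + (V_2 - V_3)/200 = 0
  Node 3: (V_3 - V_2)/200 + (V_3 - 0)/68 = 0
Collecting terms (coefficients in siemens):
  0.02412·V_1 - 0.003704·V_2 = 0.2143
  0.008704·V_2 - 0.003704·V_1 - 0.005·V_3 = 0
  0.01971·V_3 - 0.005·V_2 = 0
Solving these 3 simultaneous equations (Gaussian elimination) gives:
  V_1 = 9.618 V, V_2 = 4.791 V, V_3 = 1.216 V
I_R3 = (V_1 - V_2)/R3 = (9.618 - 4.791)/270 = 0.01788 A
|I_R3| = 0.01788 A

Final answer: |I_R3| = 0.01788 A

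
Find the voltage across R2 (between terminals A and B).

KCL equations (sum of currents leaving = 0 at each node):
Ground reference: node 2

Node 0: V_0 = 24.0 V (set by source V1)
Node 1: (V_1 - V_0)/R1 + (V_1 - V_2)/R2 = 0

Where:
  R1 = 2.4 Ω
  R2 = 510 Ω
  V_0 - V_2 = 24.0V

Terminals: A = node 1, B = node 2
R1 and R2 are in series across V1 (node 0 → node 1 → node 2), and the output A–B is taken across R2, so this is a voltage divider.
Series current: I = V1/(R1 + R2) = 24/(2.4 + 510) = 24/512.4 = 0.04684 A
V_R2 = I × R2 = V1 × R2/(R1 + R2) = 24 × 510/512.4 = 23.89 V

Final answer: 23.89 V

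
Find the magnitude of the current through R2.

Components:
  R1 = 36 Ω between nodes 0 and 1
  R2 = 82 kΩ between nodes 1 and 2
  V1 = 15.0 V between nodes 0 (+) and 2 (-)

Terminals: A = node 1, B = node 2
Nodal analysis, taking node 2 as the 0 V reference.
Source V1 fixes V_0 = 15 V.
KCL at each unknown node (sum of currents leaving = 0; resistances in Ω):
  Node 1: (V_1 - 15)/36 + (V_1 - 0)/82000 = 0
Collecting terms: 0.02779 × V_1 = 0.4167  =>  V_1 = 14.99 V
I_R2 = (V_1 - V_2)/R2 = (14.99 - 0)/82000 = 0.0001828 A
|I_R2| = 0.0001828 A

Final answer: |I_R2| = 0.0001828 A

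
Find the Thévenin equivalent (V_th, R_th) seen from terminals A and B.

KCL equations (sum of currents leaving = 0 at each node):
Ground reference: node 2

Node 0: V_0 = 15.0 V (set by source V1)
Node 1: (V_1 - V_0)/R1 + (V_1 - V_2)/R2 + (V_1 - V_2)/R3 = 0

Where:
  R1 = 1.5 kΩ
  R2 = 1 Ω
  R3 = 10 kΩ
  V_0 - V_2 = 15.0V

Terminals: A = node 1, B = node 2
Step 1 — V_th is the open-circuit voltage V_A - V_B (nothing connected across the terminals).
Nodal analysis, taking node 2 as the 0 V reference.
Source V1 fixes V_0 = 15 V.
KCL at each unknown node (sum of currents leaving = 0; resistances in Ω):
  Node 1: (V_1 - 15)/1500 + (V_1 - 0)/1 + (V_1 - 0)/10000 = 0
Collecting terms: 1.001 × V_1 = 0.01  =>  V_1 = 0.009992 V
V_th = V_1 - V_2 = 0.009992 - 0 = 0.009992 V
Step 2 — R_th: zero the source — replace V1 by a short circuit (node 2 merges into node 0) — and find the resistance seen between A (node 1) and B (node 0).
Reduce the network between node 1 (A) and node 0 (B) by series/parallel combination:
  Rp1 = R1 ‖ R2 ‖ R3 (parallel, all between nodes 0 and 1) = 1/(1/1500 + 1/1 + 1/10000) = 0.9992 Ω
R_th = 0.9992 Ω

Final answer: V_th = 0.009992 V, R_th = 0.9992 Ω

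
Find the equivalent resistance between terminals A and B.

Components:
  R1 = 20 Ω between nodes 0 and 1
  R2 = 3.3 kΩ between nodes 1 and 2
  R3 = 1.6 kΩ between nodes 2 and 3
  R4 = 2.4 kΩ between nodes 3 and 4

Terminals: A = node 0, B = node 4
Reduce the network between node 0 (A) and node 4 (B) by series/parallel combination:
  Rs1 = R1 + R2 (series, joined only at node 1) = 20 + 3300 = 3320 Ω
  Rs2 = R3 + Rs1 (series, joined only at node 2) = 1600 + 3320 = 4920 Ω
  Rs3 = R4 + Rs2 (series, joined only at node 3) = 2400 + 4920 = 7320 Ω
R_eq = 7.32 kΩ

Final answer: 7.32 kΩ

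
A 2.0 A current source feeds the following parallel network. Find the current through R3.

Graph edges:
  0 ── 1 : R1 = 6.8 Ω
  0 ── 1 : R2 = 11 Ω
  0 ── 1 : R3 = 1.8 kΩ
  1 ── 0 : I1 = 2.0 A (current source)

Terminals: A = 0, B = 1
All resistors sit directly between nodes 0 and 1, so they are in parallel and share one voltage V; the full source current 2 A splits among them.
1/R_par = 1/6.8 + 1/11 + 1/1800 = 0.2385 S  =>  R_par = 4.192 Ω
V = I × R_par = 2 × 4.192 = 8.385 V
I_R3 = V/R3 = 8.385/1800 = 0.004658 A

Final answer: 0.004658 A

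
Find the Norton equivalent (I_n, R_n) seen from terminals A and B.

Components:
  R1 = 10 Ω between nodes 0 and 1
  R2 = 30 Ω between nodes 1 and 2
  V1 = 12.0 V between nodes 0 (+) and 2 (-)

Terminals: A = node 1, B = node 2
Find the Thévenin equivalent first; then I_n = V_th/R_th and R_n = R_th.
Step 1 — V_th is the open-circuit voltage V_A - V_B (nothing connected across the terminals).
Nodal analysis, taking node 2 as the 0 V reference.
Source V1 fixes V_0 = 12 V.
KCL at each unknown node (sum of currents leaving = 0; resistances in Ω):
  Node 1: (V_1 - 12)/10 + (V_1 - 0)/30 = 0
Collecting terms: 0.1333 × V_1 = 1.2  =>  V_1 = 9 V
V_th = V_1 - V_2 = 9 - 0 = 9 V
Step 2 — R_th: zero the source — replace V1 by a short circuit (node 2 merges into node 0) — and find the resistance seen between A (node 1) and B (node 0).
Reduce the network between node 1 (A) and node 0 (B) by series/parallel combination:
  Rp1 = R1 ‖ R2 (parallel, both between nodes 0 and 1) = 1/(1/10 + 1/30) = 7.5 Ω
R_th = 7.5 Ω
I_n = V_th/R_th = 9/7.5 = 1.2 A, and R_n = R_th = 7.5 Ω

Final answer: I_n = 1.2 A, R_n = 7.5 Ω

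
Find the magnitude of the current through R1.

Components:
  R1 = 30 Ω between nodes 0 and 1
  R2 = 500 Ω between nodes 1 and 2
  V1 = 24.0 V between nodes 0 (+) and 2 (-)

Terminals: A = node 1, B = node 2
Nodal analysis, taking node 2 as the 0 V reference.
Source V1 fixes V_0 = 24 V.
KCL at each unknown node (sum of currents leaving = 0; resistances in Ω):
  Node 1: (V_1 - 24)/30 + (V_1 - 0)/500 = 0
Collecting terms: 0.03533 × V_1 = 0.8  =>  V_1 = 22.64 V
I_R1 = (V_0 - V_1)/R1 = (24 - 22.64)/30 = 0.04528 A
|I_R1| = 0.04528 A

Final answer: |I_R1| = 0.04528 A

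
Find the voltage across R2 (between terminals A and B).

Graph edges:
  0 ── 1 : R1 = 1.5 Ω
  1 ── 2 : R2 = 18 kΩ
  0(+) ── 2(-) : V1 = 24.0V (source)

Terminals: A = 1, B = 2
R1 and R2 are in series across V1 (node 0 → node 1 → node 2), and the output A–B is taken across R2, so this is a voltage divider.
Series current: I = V1/(R1 + R2) = 24/(1.5 + 18000) = 24/18000 = 0.001333 A
V_R2 = I × R2 = V1 × R2/(R1 + R2) = 24 × 18000/18000 = 24 V

Final answer: 24 V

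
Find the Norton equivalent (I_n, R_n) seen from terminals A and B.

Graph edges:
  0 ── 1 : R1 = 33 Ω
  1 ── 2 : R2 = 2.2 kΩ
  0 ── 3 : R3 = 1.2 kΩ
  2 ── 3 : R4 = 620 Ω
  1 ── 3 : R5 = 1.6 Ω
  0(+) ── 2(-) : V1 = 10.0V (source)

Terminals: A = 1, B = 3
Find the Thévenin equivalent first; then I_n = V_th/R_th and R_n = R_th.
Step 1 — V_th is the open-circuit voltage V_A - V_B (nothing connected across the terminals).
Nodal analysis, taking node 2 as the 0 V reference.
Source V1 fixes V_0 = 10 V.
KCL at each unknown node (sum of currents leaving = 0; resistances in Ω):
  Node 1: (V_1 - 10)/33 + (V_1 - 0)/2200 + (V_1 - V_3)/1.6 = 0
  Node 3: (V_3 - 10)/1200 + (V_3 - 0)/620 + (V_3 - V_1)/1.6 = 0
Collecting terms (coefficients in siemens):
  0.6558·V_1 - 0.625·V_3 = 0.303
  0.6274·V_3 - 0.625·V_1 = 0.008333
Determinant D = (0.6558)(0.6274) - (-0.625)(-0.625) = 0.02083
V_1 = [(0.303)(0.6274) - (-0.625)(0.008333)]/D = 9.379 V
V_3 = [(0.6558)(0.008333) - (0.303)(-0.625)]/D = 9.356 V
V_th = V_1 - V_3 = 9.379 - 9.356 = 0.02328 V
Step 2 — R_th: zero the source — replace V1 by a short circuit (node 2 merges into node 0) — and find the resistance seen between A (node 1) and B (node 3).
Reduce the network between node 1 (A) and node 3 (B) by series/parallel combination:
  Rp1 = R1 ‖ R2 (parallel, both between nodes 0 and 1) = 1/(1/33 + 1/2200) = 32.51 Ω
  Rp2 = R3 ‖ R4 (parallel, both between nodes 0 and 3) = 1/(1/1200 + 1/620) = 408.8 Ω
  Rs1 = Rp1 + Rp2 (series, joined only at node 0) = 32.51 + 408.8 = 441.3 Ω
  Rp3 = R5 ‖ Rs1 (parallel, both between nodes 1 and 3) = 1/(1/1.6 + 1/441.3) = 1.594 Ω
R_th = 1.594 Ω
I_n = V_th/R_th = 0.02328/1.594 = 0.01461 A, and R_n = R_th = 1.594 Ω

Final answer: I_n = 0.01461 A, R_n = 1.594 Ω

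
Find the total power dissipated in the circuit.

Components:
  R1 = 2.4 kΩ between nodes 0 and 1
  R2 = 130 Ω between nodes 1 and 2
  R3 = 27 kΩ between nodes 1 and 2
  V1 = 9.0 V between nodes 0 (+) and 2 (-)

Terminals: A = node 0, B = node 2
Nodal analysis, taking node 2 as the 0 V reference.
Source V1 fixes V_0 = 9 V.
KCL at each unknown node (sum of currents leaving = 0; resistances in Ω):
  Node 1: (V_1 - 9)/2400 + (V_1 - 0)/130 + (V_1 - 0)/27000 = 0
Collecting terms: 0.008146 × V_1 = 0.00375  =>  V_1 = 0.4603 V
Power in each resistor, P = (ΔV)²/R:
  P_R1 = (9 - 0.4603)²/2400 = 0.03039 W
  P_R2 = (0.4603 - 0)²/130 = 0.00163 W
  P_R3 = (0.4603 - 0)²/27000 = 0.000007849 W
P_total = P_R1 + P_R2 + P_R3 = 0.03202 W

Final answer: 0.03202 W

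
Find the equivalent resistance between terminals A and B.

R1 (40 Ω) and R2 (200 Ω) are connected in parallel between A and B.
Reduce the network between node 0 (A) and node 1 (B) by series/parallel combination:
  Rp1 = R1 ‖ R2 (parallel, both between nodes 0 and 1) = 1/(1/40 + 1/200) = 33.33 Ω
R_eq = 33.33 Ω

Final answer: 33.33 Ω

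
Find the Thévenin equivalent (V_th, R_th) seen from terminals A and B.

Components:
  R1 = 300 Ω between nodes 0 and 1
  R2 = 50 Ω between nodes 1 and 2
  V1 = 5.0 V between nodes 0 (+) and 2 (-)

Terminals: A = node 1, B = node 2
Step 1 — V_th is the open-circuit voltage V_A - V_B (nothing connected across the terminals).
Nodal analysis, taking node 2 as the 0 V reference.
Source V1 fixes V_0 = 5 V.
KCL at each unknown node (sum of currents leaving = 0; resistances in Ω):
  Node 1: (V_1 - 5)/300 + (V_1 - 0)/50 = 0
Collecting terms: 0.02333 × V_1 = 0.01667  =>  V_1 = 0.7143 V
V_th = V_1 - V_2 = 0.7143 - 0 = 0.7143 V
Step 2 — R_th: zero the source — replace V1 by a short circuit (node 2 merges into node 0) — and find the resistance seen between A (node 1) and B (node 0).
Reduce the network between node 1 (A) and node 0 (B) by series/parallel combination:
  Rp1 = R1 ‖ R2 (parallel, both between nodes 0 and 1) = 1/(1/300 + 1/50) = 42.86 Ω
R_th = 42.86 Ω

Final answer: V_th = 0.7143 V, R_th = 42.86 Ω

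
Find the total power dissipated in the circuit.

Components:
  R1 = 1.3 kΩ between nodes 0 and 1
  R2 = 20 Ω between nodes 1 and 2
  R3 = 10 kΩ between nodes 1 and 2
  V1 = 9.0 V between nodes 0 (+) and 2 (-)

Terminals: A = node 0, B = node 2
Nodal analysis, taking node 2 as the 0 V reference.
Source V1 fixes V_0 = 9 V.
KCL at each unknown node (sum of currents leaving = 0; resistances in Ω):
  Node 1: (V_1 - 9)/1300 + (V_1 - 0)/20 + (V_1 - 0)/10000 = 0
Collecting terms: 0.05087 × V_1 = 0.006923  =>  V_1 = 0.1361 V
Power in each resistor, P = (ΔV)²/R:
  P_R1 = (9 - 0.1361)²/1300 = 0.06044 W
  P_R2 = (0.1361 - 0)²/20 = 0.0009261 W
  P_R3 = (0.1361 - 0)²/10000 = 0.000001852 W
P_total = P_R1 + P_R2 + P_R3 = 0.06137 W

Final answer: 0.06137 W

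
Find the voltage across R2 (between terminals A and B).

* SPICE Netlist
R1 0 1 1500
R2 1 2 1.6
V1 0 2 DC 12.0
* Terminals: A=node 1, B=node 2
R1 and R2 are in series across V1 (node 0 → node 1 → node 2), and the output A–B is taken across R2, so this is a voltage divider.
Series current: I = V1/(R1 + R2) = 12/(1500 + 1.6) = 12/1502 = 0.007991 A
V_R2 = I × R2 = V1 × R2/(R1 + R2) = 12 × 1.6/1502 = 0.01279 V

Final answer: 0.01279 V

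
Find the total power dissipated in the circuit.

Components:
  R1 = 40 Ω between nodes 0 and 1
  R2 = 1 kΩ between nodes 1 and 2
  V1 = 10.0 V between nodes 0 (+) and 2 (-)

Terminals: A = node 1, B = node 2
Nodal analysis, taking node 2 as the 0 V reference.
Source V1 fixes V_0 = 10 V.
KCL at each unknown node (sum of currents leaving = 0; resistances in Ω):
  Node 1: (V_1 - 10)/40 + (V_1 - 0)/1000 = 0
Collecting terms: 0.026 × V_1 = 0.25  =>  V_1 = 9.615 V
Power in each resistor, P = (ΔV)²/R:
  P_R1 = (10 - 9.615)²/40 = 0.003698 W
  P_R2 = (9.615 - 0)²/1000 = 0.09246 W
P_total = P_R1 + P_R2 = 0.09615 W

Final answer: 0.09615 W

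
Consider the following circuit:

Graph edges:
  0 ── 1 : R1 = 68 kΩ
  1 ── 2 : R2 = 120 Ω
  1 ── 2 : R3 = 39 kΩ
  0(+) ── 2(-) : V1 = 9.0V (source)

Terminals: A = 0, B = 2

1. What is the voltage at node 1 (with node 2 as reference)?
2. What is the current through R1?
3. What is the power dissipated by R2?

Nodal analysis, taking node 2 as the 0 V reference.
Source V1 fixes V_0 = 9 V.
KCL at each unknown node (sum of currents leaving = 0; resistances in Ω):
  Node 1: (V_1 - 9)/68000 + (V_1 - 0)/120 + (V_1 - 0)/39000 = 0
Collecting terms: 0.008374 × V_1 = 0.0001324  =>  V_1 = 0.01581 V
Part 1:
  Read off the nodal solution: V_1 = 0.01581 V
Part 2:
  I_R1 = (V_0 - V_1)/R1 = (9 - 0.01581)/68000 = 0.0001321 A
  Magnitude: I_R1 = 0.0001321 A
Part 3:
  I_R2 = (V_1 - V_2)/R2 = (0.01581 - 0)/120 = 0.0001317 A
  P_R2 = I_R2² × R2 = (0.0001317)² × 120 = 0.000002082 W

Final answers:
1. V_1 = 0.01581 V
2. I_R1 = 0.0001321 A
3. P_R2 = 2.082e-06 W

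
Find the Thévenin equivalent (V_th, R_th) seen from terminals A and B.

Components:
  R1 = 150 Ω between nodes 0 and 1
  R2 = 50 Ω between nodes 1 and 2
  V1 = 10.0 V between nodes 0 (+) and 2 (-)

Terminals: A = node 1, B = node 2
Step 1 — V_th is the open-circuit voltage V_A - V_B (nothing connected across the terminals).
Nodal analysis, taking node 2 as the 0 V reference.
Source V1 fixes V_0 = 10 V.
KCL at each unknown node (sum of currents leaving = 0; resistances in Ω):
  Node 1: (V_1 - 10)/150 + (V_1 - 0)/50 = 0
Collecting terms: 0.02667 × V_1 = 0.06667  =>  V_1 = 2.5 V
V_th = V_1 - V_2 = 2.5 - 0 = 2.5 V
Step 2 — R_th: zero the source — replace V1 by a short circuit (node 2 merges into node 0) — and find the resistance seen between A (node 1) and B (node 0).
Reduce the network between node 1 (A) and node 0 (B) by series/parallel combination:
  Rp1 = R1 ‖ R2 (parallel, both between nodes 0 and 1) = 1/(1/150 + 1/50) = 37.5 Ω
R_th = 37.5 Ω

Final answer: V_th = 2.5 V, R_th = 37.5 Ω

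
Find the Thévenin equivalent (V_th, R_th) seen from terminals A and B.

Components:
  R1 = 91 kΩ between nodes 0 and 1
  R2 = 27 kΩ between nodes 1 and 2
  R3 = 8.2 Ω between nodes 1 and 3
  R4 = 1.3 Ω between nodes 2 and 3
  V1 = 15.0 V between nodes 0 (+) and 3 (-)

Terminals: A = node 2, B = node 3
Step 1 — V_th is the open-circuit voltage V_A - V_B (nothing connected across the terminals).
Nodal analysis, taking node 3 as the 0 V reference.
Source V1 fixes V_0 = 15 V.
KCL at each unknown node (sum of currents leaving = 0; resistances in Ω):
  Node 1: (V_1 - 15)/91000 + (V_1 - V_2)/27000 + (V_1 - 0)/8.2 = 0
  Node 2: (V_2 - V_1)/27000 + (V_2 - 0)/1.3 = 0
Collecting terms (coefficients in siemens):
  0.122·V_1 - 0.00003704·V_2 = 0.0001648
  0.7693·V_2 - 0.00003704·V_1 = 0
Determinant D = (0.122)(0.7693) - (-0.00003704)(-0.00003704) = 0.09385
V_1 = [(0.0001648)(0.7693) - (-0.00003704)(0)]/D = 0.001351 V
V_2 = [(0.122)(0) - (0.0001648)(-0.00003704)]/D = 0.00000006505 V
V_th = V_2 - V_3 = 0.00000006505 - 0 = 0.00000006505 V
Step 2 — R_th: zero the source — replace V1 by a short circuit (node 3 merges into node 0) — and find the resistance seen between A (node 2) and B (node 0).
Reduce the network between node 2 (A) and node 0 (B) by series/parallel combination:
  Rp1 = R1 ‖ R3 (parallel, both between nodes 0 and 1) = 1/(1/91000 + 1/8.2) = 8.199 Ω
  Rs1 = R2 + Rp1 (series, joined only at node 1) = 27000 + 8.199 = 27010 Ω
  Rp2 = R4 ‖ Rs1 (parallel, both between nodes 0 and 2) = 1/(1/1.3 + 1/27010) = 1.3 Ω
R_th = 1.3 Ω

Final answer: V_th = 6.505e-08 V, R_th = 1.3 Ω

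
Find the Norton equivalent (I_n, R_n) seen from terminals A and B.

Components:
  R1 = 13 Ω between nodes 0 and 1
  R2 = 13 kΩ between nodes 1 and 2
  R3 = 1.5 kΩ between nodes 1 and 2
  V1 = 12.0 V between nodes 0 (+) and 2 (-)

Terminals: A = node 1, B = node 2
Find the Thévenin equivalent first; then I_n = V_th/R_th and R_n = R_th.
Step 1 — V_th is the open-circuit voltage V_A - V_B (nothing connected across the terminals).
Nodal analysis, taking node 2 as the 0 V reference.
Source V1 fixes V_0 = 12 V.
KCL at each unknown node (sum of currents leaving = 0; resistances in Ω):
  Node 1: (V_1 - 12)/13 + (V_1 - 0)/13000 + (V_1 - 0)/1500 = 0
Collecting terms: 0.07767 × V_1 = 0.9231  =>  V_1 = 11.89 V
V_th = V_1 - V_2 = 11.89 - 0 = 11.89 V
Step 2 — R_th: zero the source — replace V1 by a short circuit (node 2 merges into node 0) — and find the resistance seen between A (node 1) and B (node 0).
Reduce the network between node 1 (A) and node 0 (B) by series/parallel combination:
  Rp1 = R1 ‖ R2 ‖ R3 (parallel, all between nodes 0 and 1) = 1/(1/13 + 1/13000 + 1/1500) = 12.88 Ω
R_th = 12.88 Ω
I_n = V_th/R_th = 11.89/12.88 = 0.9231 A, and R_n = R_th = 12.88 Ω

Final answer: I_n = 0.9231 A, R_n = 12.88 Ω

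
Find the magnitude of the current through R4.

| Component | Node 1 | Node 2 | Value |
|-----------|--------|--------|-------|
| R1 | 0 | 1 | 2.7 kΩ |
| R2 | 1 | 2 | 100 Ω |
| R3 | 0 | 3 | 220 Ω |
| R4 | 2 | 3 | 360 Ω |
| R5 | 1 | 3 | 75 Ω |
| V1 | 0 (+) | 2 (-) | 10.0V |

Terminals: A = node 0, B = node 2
Nodal analysis, taking node 2 as the 0 V reference.
Source V1 fixes V_0 = 10 V.
KCL at each unknown node (sum of currents leaving = 0; resistances in Ω):
  Node 1: (V_1 - 10)/2700 + (V_1 - 0)/100 + (V_1 - V_3)/75 = 0
  Node 3: (V_3 - 10)/220 + (V_3 - 0)/360 + (V_3 - V_1)/75 = 0
Collecting terms (coefficients in siemens):
  0.0237·V_1 - 0.01333·V_3 = 0.003704
  0.02066·V_3 - 0.01333·V_1 = 0.04545
Determinant D = (0.0237)(0.02066) - (-0.01333)(-0.01333) = 0.0003119
V_1 = [(0.003704)(0.02066) - (-0.01333)(0.04545)]/D = 2.189 V
V_3 = [(0.0237)(0.04545) - (0.003704)(-0.01333)]/D = 3.613 V
I_R4 = (V_2 - V_3)/R4 = (0 - 3.613)/360 = -0.01004 A
|I_R4| = 0.01004 A

Final answer: |I_R4| = 0.01004 A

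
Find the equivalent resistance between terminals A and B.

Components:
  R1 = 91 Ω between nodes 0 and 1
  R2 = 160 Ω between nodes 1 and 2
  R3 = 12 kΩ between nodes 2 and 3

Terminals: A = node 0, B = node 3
Reduce the network between node 0 (A) and node 3 (B) by series/parallel combination:
  Rs1 = R1 + R2 (series, joined only at node 1) = 91 + 160 = 251 Ω
  Rs2 = R3 + Rs1 (series, joined only at node 2) = 12000 + 251 = 12250 Ω
R_eq = 12.25 kΩ

Final answer: 12.25 kΩ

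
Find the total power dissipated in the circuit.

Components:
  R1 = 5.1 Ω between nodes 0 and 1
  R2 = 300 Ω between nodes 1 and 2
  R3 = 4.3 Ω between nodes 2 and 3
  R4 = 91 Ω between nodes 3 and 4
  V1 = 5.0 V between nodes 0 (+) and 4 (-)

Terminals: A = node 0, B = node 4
Nodal analysis, taking node 4 as the 0 V reference.
Source V1 fixes V_0 = 5 V.
KCL at each unknown node (sum of currents leaving = 0; resistances in Ω):
  Node 1: (V_1 - 5)/5.1 + (V_1 - V_2)/300 = 0
  Node 2: (V_2 - V_1)/300 + (V_2 - V_3)/4.3 = 0
  Node 3: (V_3 - V_2)/4.3 + (V_3 - 0)/91 = 0
Collecting terms (coefficients in siemens):
  0.1994·V_1 - 0.003333·V_2 = 0.9804
  0.2359·V_2 - 0.003333·V_1 - 0.2326·V_3 = 0
  0.2435·V_3 - 0.2326·V_2 = 0
Solving these 3 simultaneous equations (Gaussian elimination) gives:
  V_1 = 4.936 V, V_2 = 1.19 V, V_3 = 1.136 V
Power in each resistor, P = (ΔV)²/R:
  P_R1 = (5 - 4.936)²/5.1 = 0.0007953 W
  P_R2 = (4.936 - 1.19)²/300 = 0.04678 W
  P_R3 = (1.19 - 1.136)²/4.3 = 0.0006705 W
  P_R4 = (1.136 - 0)²/91 = 0.01419 W
P_total = P_R1 + P_R2 + P_R3 + P_R4 = 0.06244 W

Final answer: 0.06244 W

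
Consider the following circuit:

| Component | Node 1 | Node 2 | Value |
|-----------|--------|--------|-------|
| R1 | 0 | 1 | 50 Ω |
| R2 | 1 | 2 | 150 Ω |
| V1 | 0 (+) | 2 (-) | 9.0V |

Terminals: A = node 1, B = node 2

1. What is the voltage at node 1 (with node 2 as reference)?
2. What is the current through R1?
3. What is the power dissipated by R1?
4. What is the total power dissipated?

Nodal analysis, taking node 2 as the 0 V reference.
Source V1 fixes V_0 = 9 V.
KCL at each unknown node (sum of currents leaving = 0; resistances in Ω):
  Node 1: (V_1 - 9)/50 + (V_1 - 0)/150 = 0
Collecting terms: 0.02667 × V_1 = 0.18  =>  V_1 = 6.75 V
Part 1:
  Read off the nodal solution: V_1 = 6.75 V
Part 2:
  I_R1 = (V_0 - V_1)/R1 = (9 - 6.75)/50 = 0.045 A
  Magnitude: I_R1 = 0.045 A
Part 3:
  I_R1 = (V_0 - V_1)/R1 = (9 - 6.75)/50 = 0.045 A
  P_R1 = I_R1² × R1 = (0.045)² × 50 = 0.1013 W
Part 4:
  Power in each resistor, P = (ΔV)²/R:
    P_R1 = (9 - 6.75)²/50 = 0.1013 W
    P_R2 = (6.75 - 0)²/150 = 0.3038 W
  P_total = P_R1 + P_R2 = 0.405 W

Final answers:
1. V_1 = 6.75 V
2. I_R1 = 0.045 A
3. P_R1 = 0.1013 W
4. P_total = 0.405 W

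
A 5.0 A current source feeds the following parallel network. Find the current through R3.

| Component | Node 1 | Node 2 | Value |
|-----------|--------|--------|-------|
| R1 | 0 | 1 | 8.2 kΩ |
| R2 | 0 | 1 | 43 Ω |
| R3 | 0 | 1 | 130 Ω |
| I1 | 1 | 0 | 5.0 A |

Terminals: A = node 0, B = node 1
All resistors sit directly between nodes 0 and 1, so they are in parallel and share one voltage V; the full source current 5 A splits among them.
1/R_par = 1/8200 + 1/43 + 1/130 = 0.03107 S  =>  R_par = 32.19 Ω
V = I × R_par = 5 × 32.19 = 160.9 V
I_R3 = V/R3 = 160.9/130 = 1.238 A

Final answer: 1.238 A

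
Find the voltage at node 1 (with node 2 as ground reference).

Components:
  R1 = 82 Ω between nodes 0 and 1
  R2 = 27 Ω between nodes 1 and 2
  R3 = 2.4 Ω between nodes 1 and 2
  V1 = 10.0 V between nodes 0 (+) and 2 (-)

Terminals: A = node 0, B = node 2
Nodal analysis, taking node 2 as the 0 V reference.
Source V1 fixes V_0 = 10 V.
KCL at each unknown node (sum of currents leaving = 0; resistances in Ω):
  Node 1: (V_1 - 10)/82 + (V_1 - 0)/27 + (V_1 - 0)/2.4 = 0
Collecting terms: 0.4659 × V_1 = 0.122  =>  V_1 = 0.2618 V
The requested potential is V_1 = 0.2618 V.

Final answer: V_1 = 0.2618 V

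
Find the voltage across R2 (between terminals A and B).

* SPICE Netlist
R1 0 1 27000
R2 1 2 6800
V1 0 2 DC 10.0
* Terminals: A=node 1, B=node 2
R1 and R2 are in series across V1 (node 0 → node 1 → node 2), and the output A–B is taken across R2, so this is a voltage divider.
Series current: I = V1/(R1 + R2) = 10/(27000 + 6800) = 10/33800 = 0.0002959 A
V_R2 = I × R2 = V1 × R2/(R1 + R2) = 10 × 6800/33800 = 2.012 V

Final answer: 2.012 V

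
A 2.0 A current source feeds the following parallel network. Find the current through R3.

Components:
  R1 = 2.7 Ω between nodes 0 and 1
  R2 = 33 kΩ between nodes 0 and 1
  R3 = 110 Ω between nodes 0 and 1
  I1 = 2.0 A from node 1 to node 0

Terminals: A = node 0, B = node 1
All resistors sit directly between nodes 0 and 1, so they are in parallel and share one voltage V; the full source current 2 A splits among them.
1/R_par = 1/2.7 + 1/33000 + 1/110 = 0.3795 S  =>  R_par = 2.635 Ω
V = I × R_par = 2 × 2.635 = 5.27 V
I_R3 = V/R3 = 5.27/110 = 0.04791 A

Final answer: 0.04791 A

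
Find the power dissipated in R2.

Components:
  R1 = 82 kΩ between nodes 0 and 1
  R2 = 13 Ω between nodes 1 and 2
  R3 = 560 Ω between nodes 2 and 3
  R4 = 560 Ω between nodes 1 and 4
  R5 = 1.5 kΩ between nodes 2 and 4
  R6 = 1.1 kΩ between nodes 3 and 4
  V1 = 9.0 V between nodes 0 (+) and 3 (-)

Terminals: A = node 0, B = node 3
Nodal analysis, taking node 3 as the 0 V reference.
Source V1 fixes V_0 = 9 V.
KCL at each unknown node (sum of currents leaving = 0; resistances in Ω):
  Node 1: (V_1 - 9)/82000 + (V_1 - V_2)/13 + (V_1 - V_4)/560 = 0
  Node 2: (V_2 - V_1)/13 + (V_2 - 0)/560 + (V_2 - V_4)/1500 = 0
  Node 4: (V_4 - V_1)/560 + (V_4 - V_2)/1500 + (V_4 - 0)/1100 = 0
Collecting terms (coefficients in siemens):
  0.07872·V_1 - 0.07692·V_2 - 0.001786·V_4 = 0.0001098
  0.07938·V_2 - 0.07692·V_1 - 0.0006667·V_4 = 0
  0.003361·V_4 - 0.001786·V_1 - 0.0006667·V_2 = 0
Solving these 3 simultaneous equations (Gaussian elimination) gives:
  V_1 = 0.0455 V, V_2 = 0.04437 V, V_4 = 0.03297 V
I_R2 = (V_1 - V_2)/R2 = (0.0455 - 0.04437)/13 = 0.00008683 A
P_R2 = I_R2² × R2 = (0.00008683)² × 13 = 0.00000009801 W

Final answer: 9.801e-08 W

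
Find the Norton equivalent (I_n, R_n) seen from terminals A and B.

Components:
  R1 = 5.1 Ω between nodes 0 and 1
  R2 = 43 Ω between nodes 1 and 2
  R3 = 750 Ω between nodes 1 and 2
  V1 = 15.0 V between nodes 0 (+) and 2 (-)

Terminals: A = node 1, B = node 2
Find the Thévenin equivalent first; then I_n = V_th/R_th and R_n = R_th.
Step 1 — V_th is the open-circuit voltage V_A - V_B (nothing connected across the terminals).
Nodal analysis, taking node 2 as the 0 V reference.
Source V1 fixes V_0 = 15 V.
KCL at each unknown node (sum of currents leaving = 0; resistances in Ω):
  Node 1: (V_1 - 15)/5.1 + (V_1 - 0)/43 + (V_1 - 0)/750 = 0
Collecting terms: 0.2207 × V_1 = 2.941  =>  V_1 = 13.33 V
V_th = V_1 - V_2 = 13.33 - 0 = 13.33 V
Step 2 — R_th: zero the source — replace V1 by a short circuit (node 2 merges into node 0) — and find the resistance seen between A (node 1) and B (node 0).
Reduce the network between node 1 (A) and node 0 (B) by series/parallel combination:
  Rp1 = R1 ‖ R2 ‖ R3 (parallel, all between nodes 0 and 1) = 1/(1/5.1 + 1/43 + 1/750) = 4.532 Ω
R_th = 4.532 Ω
I_n = V_th/R_th = 13.33/4.532 = 2.941 A, and R_n = R_th = 4.532 Ω

Final answer: I_n = 2.941 A, R_n = 4.532 Ω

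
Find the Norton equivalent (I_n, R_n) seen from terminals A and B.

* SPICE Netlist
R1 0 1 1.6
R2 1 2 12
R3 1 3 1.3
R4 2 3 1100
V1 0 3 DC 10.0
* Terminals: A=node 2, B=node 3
Find the Thévenin equivalent first; then I_n = V_th/R_th and R_n = R_th.
Step 1 — V_th is the open-circuit voltage V_A - V_B (nothing connected across the terminals).
Nodal analysis, taking node 3 as the 0 V reference.
Source V1 fixes V_0 = 10 V.
KCL at each unknown node (sum of currents leaving = 0; resistances in Ω):
  Node 1: (V_1 - 10)/1.6 + (V_1 - V_2)/12 + (V_1 - 0)/1.3 = 0
  Node 2: (V_2 - V_1)/12 + (V_2 - 0)/1100 = 0
Collecting terms (coefficients in siemens):
  1.478·V_1 - 0.08333·V_2 = 6.25
  0.08424·V_2 - 0.08333·V_1 = 0
Determinant D = (1.478)(0.08424) - (-0.08333)(-0.08333) = 0.1175
V_1 = [(6.25)(0.08424) - (-0.08333)(0)]/D = 4.48 V
V_2 = [(1.478)(0) - (6.25)(-0.08333)]/D = 4.432 V
V_th = V_2 - V_3 = 4.432 - 0 = 4.432 V
Step 2 — R_th: zero the source — replace V1 by a short circuit (node 3 merges into node 0) — and find the resistance seen between A (node 2) and B (node 0).
Reduce the network between node 2 (A) and node 0 (B) by series/parallel combination:
  Rp1 = R1 ‖ R3 (parallel, both between nodes 0 and 1) = 1/(1/1.6 + 1/1.3) = 0.7172 Ω
  Rs1 = R2 + Rp1 (series, joined only at node 1) = 12 + 0.7172 = 12.72 Ω
  Rp2 = R4 ‖ Rs1 (parallel, both between nodes 0 and 2) = 1/(1/1100 + 1/12.72) = 12.57 Ω
R_th = 12.57 Ω
I_n = V_th/R_th = 4.432/12.57 = 0.3525 A, and R_n = R_th = 12.57 Ω

Final answer: I_n = 0.3525 A, R_n = 12.57 Ω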